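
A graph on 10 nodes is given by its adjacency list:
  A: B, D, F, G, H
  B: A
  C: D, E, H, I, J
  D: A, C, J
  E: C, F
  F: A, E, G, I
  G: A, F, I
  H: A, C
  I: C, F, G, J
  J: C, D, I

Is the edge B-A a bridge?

Removing B-A leaves no path between B and A: the component count goes from 1 to 2. So it is a bridge.

Yes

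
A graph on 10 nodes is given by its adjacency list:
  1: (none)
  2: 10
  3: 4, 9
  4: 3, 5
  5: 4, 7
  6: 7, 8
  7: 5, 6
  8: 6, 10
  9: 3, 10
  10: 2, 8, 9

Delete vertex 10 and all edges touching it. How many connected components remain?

3

With 10 gone, the remaining components are: {1}; {2}; {3, 4, 5, 6, 7, 8, 9}.
That is 3 components.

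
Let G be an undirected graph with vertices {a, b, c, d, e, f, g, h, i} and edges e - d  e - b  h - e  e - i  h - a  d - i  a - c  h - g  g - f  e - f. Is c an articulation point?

Deleting c leaves 1 component (was 1), so c is not a cut vertex.

No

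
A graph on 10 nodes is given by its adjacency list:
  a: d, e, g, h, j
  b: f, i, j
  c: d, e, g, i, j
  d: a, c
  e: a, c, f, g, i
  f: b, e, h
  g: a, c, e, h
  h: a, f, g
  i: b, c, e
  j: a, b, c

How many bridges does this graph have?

0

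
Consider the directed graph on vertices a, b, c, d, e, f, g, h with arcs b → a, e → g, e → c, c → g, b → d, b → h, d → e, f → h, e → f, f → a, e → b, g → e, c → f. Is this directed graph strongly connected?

There is no directed path from h to e, so the graph is not strongly connected.

No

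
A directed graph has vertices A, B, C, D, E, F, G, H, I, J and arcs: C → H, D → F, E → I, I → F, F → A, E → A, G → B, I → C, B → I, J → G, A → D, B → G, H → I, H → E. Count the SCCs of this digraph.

4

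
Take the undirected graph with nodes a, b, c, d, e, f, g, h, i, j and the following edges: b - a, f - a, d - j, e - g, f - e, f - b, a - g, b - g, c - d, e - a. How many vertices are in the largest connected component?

5

h is isolated — a component by itself.
i is isolated — a component by itself.
Starting from c we can reach c, d, j. That is one component of size 3.
Starting from a we can reach a, b, e, f, g. That is one component of size 5.
The largest has 5 vertices.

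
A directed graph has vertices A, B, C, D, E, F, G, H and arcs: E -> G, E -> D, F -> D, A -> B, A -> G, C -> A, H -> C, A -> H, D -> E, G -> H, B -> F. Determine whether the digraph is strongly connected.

Yes

From C we can reach every vertex (A, B, C, D, E, F, G, H), and every vertex can reach C (A, B, C, D, E, F, G, H). So the whole graph is one strongly connected component.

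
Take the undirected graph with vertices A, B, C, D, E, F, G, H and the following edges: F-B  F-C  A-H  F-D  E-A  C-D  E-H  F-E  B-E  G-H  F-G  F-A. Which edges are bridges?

none

The edges on the cycle F-C-D-F are not bridges since each lies on that cycle.
Every edge lies on some cycle, so there are no bridges.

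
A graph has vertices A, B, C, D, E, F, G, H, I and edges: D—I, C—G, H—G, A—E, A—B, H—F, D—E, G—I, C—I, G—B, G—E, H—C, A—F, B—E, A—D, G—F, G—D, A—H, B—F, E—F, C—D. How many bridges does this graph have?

The edges on the cycle A-H-C-G-B-A are not bridges since each lies on that cycle.
Every edge lies on some cycle, so there are no bridges.

0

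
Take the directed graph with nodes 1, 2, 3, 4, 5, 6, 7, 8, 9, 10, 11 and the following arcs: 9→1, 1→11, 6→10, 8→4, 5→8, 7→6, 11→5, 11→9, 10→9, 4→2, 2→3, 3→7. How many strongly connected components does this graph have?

1

{1, 2, 3, 4, 5, 6, 7, 8, 9, 10, 11} are all mutually reachable — one SCC of size 11.
That gives 1 strongly connected component.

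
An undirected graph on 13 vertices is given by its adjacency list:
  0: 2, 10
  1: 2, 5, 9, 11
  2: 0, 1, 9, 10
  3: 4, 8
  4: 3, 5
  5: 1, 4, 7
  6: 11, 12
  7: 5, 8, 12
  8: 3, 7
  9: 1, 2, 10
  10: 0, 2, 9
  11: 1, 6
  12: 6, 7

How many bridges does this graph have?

0

The edges on the cycle 5-4-3-8-7-5 are not bridges since each lies on that cycle.
Every edge lies on some cycle, so there are no bridges.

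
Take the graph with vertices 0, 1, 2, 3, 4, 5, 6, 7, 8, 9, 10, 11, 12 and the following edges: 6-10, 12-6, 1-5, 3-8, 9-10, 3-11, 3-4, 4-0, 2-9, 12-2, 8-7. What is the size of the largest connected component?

Starting from 1 we can reach 1, 5. That is one component of size 2.
Starting from 2 we can reach 2, 6, 9, 10, 12. That is one component of size 5.
Starting from 0 we can reach 0, 3, 4, 7, 8, 11. That is one component of size 6.
The largest has 6 vertices.

6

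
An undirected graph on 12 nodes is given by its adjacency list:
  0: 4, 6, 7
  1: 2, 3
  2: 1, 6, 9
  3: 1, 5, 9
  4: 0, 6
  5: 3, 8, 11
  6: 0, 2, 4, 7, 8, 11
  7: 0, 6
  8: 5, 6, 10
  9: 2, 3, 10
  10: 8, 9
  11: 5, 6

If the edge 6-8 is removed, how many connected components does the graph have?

6 and 8 are still connected via 6-11-5-8, so the component count stays at 1.

1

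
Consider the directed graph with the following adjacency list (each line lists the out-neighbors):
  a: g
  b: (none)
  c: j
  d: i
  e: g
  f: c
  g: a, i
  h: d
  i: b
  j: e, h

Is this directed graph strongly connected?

There is no directed path from a to j, so the graph is not strongly connected.

No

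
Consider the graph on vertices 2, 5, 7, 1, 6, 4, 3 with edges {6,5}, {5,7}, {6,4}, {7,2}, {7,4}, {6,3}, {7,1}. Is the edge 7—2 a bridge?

Removing 7—2 leaves no path between 7 and 2: the component count goes from 1 to 2. So it is a bridge.

Yes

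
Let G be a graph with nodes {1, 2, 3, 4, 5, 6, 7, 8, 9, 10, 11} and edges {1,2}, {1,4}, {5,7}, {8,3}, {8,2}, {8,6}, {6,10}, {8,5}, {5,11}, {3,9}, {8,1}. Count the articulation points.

Removing 1 increases the component count from 1 to 2, so 1 is a cut vertex.
Removing 3 increases the component count from 1 to 2, so 3 is a cut vertex.
Removing 5 increases the component count from 1 to 3, so 5 is a cut vertex.
Likewise 6, 8 are cut vertices.
By contrast removing 2 leaves 1 component; it is not a cut vertex. No other vertex is a cut vertex either.

5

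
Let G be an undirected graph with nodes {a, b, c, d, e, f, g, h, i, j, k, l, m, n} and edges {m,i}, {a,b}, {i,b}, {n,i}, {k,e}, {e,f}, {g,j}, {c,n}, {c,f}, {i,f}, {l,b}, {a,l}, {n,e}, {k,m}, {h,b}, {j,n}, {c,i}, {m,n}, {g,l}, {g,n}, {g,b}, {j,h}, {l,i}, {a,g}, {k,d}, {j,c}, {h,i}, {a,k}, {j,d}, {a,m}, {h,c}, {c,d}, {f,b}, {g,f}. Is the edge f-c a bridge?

After removing f-c, the path f-i-c still connects them, so the edge is not a bridge.

No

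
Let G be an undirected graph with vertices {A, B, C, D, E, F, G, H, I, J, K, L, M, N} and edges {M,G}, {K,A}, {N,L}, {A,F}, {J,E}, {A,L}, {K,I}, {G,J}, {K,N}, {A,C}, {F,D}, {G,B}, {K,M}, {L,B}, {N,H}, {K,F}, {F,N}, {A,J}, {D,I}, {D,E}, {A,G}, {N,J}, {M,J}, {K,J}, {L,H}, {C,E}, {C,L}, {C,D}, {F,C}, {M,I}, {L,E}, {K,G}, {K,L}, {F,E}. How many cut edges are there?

0

The edges on the cycle K-M-G-J-N-K are not bridges since each lies on that cycle.
Every edge lies on some cycle, so there are no bridges.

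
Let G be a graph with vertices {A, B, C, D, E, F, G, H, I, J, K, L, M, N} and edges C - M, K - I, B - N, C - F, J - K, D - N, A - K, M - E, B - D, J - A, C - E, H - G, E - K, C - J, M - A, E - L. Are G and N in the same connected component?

No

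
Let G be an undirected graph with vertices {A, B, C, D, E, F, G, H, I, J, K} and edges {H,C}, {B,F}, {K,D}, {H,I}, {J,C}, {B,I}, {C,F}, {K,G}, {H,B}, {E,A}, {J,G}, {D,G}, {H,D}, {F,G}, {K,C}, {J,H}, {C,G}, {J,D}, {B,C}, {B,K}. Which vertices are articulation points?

none

Removing B, for instance, still leaves 2 components. No single vertex removal increases the component count — the graph has no articulation points.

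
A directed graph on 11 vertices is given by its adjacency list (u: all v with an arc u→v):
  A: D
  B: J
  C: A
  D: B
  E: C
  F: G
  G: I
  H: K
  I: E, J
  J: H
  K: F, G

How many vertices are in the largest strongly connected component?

11

{A, B, C, D, E, F, G, H, I, J, K} are all mutually reachable — one SCC of size 11.
The largest has 11 vertices.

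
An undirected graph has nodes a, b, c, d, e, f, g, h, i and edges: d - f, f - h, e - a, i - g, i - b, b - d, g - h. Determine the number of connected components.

c is isolated — a component by itself.
Starting from a we can reach a, e. That is one component of size 2.
Starting from b we can reach b, d, f, g, h, i. That is one component of size 6.
Total: 3 components.

3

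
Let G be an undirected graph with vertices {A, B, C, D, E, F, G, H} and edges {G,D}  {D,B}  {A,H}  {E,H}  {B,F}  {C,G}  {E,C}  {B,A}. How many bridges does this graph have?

1

The edges on the cycle E-C-G-D-B-A-H-E are not bridges since each lies on that cycle.
But removing B - F disconnects B from F — this is a bridge.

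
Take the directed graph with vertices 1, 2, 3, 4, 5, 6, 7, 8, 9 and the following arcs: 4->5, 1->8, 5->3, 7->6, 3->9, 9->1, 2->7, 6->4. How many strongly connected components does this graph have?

9

{1} is an SCC by itself.
{8} is an SCC by itself.
{3} is an SCC by itself.
{2} is an SCC by itself.
{4} is an SCC by itself.
(and 4 more singleton SCCs)
That gives 9 strongly connected components.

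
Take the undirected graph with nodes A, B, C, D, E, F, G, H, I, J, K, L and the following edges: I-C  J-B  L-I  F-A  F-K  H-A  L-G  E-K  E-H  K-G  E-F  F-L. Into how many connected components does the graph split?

D is isolated — a component by itself.
Starting from B we can reach B, J. That is one component of size 2.
Starting from A we can reach A, C, E, F, G, H, I, K, L. That is one component of size 9.
Total: 3 components.

3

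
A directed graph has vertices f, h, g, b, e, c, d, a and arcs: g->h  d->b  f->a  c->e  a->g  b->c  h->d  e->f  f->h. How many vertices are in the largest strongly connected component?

8

{a, b, c, d, e, f, g, h} are all mutually reachable — one SCC of size 8.
The largest has 8 vertices.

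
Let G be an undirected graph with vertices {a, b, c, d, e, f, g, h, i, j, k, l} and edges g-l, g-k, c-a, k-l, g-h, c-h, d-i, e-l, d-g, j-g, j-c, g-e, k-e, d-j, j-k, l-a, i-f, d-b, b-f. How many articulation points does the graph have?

1

Removing d increases the component count from 1 to 2, so d is a cut vertex.
By contrast removing a leaves 1 component; it is not a cut vertex. No other vertex is a cut vertex either.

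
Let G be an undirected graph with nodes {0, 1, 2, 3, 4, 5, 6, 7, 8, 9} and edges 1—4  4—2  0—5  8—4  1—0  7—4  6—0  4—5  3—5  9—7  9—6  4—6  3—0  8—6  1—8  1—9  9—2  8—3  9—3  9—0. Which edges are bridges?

none

The edges on the cycle 1-8-4-5-3-9-1 are not bridges since each lies on that cycle.
Every edge lies on some cycle, so there are no bridges.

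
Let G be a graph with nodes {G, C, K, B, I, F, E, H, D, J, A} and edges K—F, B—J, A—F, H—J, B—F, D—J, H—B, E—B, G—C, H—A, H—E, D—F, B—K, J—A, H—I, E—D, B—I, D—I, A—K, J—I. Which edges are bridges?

The edges on the cycle E-B-F-K-A-J-D-E are not bridges since each lies on that cycle.
But removing G—C disconnects G from C — this is a bridge.

C-G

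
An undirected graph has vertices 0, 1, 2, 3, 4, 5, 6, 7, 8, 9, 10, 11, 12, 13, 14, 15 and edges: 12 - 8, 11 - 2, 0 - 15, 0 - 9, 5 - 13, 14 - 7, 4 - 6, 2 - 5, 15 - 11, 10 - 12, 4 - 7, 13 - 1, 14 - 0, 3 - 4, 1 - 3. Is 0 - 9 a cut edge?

Yes

Removing 0 - 9 leaves no path between 0 and 9: the component count goes from 2 to 3. So it is a bridge.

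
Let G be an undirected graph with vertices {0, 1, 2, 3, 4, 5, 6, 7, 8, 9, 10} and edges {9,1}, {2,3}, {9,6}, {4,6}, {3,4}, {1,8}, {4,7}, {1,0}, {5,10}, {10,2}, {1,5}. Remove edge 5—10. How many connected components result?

1

5 and 10 are still connected via 5-1-9-6-4-3-2-10, so the component count stays at 1.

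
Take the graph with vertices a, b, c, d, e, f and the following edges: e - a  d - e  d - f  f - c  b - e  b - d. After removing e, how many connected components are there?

With e gone, the remaining components are: {a}; {b, c, d, f}.
That is 2 components.

2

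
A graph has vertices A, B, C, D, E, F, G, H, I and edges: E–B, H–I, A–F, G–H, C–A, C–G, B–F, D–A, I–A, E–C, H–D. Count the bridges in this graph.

The edges on the cycle C-G-H-D-A-C are not bridges since each lies on that cycle.
Every edge lies on some cycle, so there are no bridges.

0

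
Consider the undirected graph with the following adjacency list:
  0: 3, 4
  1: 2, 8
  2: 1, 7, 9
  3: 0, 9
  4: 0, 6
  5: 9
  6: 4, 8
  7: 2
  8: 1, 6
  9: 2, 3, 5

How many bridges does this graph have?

The edges on the cycle 3-0-4-6-8-1-2-9-3 are not bridges since each lies on that cycle.
But removing 7-2 disconnects 7 from 2; removing 5-9 disconnects 5 from 9 — these are bridges.
That makes 2 bridges.

2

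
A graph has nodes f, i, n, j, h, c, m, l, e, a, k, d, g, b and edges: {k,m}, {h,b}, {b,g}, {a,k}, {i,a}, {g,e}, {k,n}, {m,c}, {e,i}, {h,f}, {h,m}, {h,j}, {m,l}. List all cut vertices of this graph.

h, k, m

Removing h increases the component count from 2 to 4, so h is a cut vertex.
Removing k increases the component count from 2 to 3, so k is a cut vertex.
Removing m increases the component count from 2 to 4, so m is a cut vertex.
By contrast removing g leaves 2 components; it is not a cut vertex. No other vertex is a cut vertex either.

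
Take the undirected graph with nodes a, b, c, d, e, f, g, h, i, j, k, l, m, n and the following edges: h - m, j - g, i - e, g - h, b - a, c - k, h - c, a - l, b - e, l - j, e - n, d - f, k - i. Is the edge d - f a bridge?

Yes

Removing d - f leaves no path between d and f: the component count goes from 2 to 3. So it is a bridge.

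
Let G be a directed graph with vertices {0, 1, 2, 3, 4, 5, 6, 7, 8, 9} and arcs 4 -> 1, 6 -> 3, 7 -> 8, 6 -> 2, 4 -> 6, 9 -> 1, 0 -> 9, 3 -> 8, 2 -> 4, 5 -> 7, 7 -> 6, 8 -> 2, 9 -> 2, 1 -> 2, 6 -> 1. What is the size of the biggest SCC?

6

{1, 2, 3, 4, 6, 8} are all mutually reachable — one SCC of size 6.
{5} is an SCC by itself.
{7} is an SCC by itself.
{9} is an SCC by itself.
{0} is an SCC by itself.
The largest has 6 vertices.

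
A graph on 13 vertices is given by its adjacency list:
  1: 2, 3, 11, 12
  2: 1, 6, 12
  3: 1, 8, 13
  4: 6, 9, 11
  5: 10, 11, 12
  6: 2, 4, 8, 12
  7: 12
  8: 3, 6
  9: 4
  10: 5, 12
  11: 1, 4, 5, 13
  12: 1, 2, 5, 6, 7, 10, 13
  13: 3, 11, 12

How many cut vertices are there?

Removing 4 increases the component count from 1 to 2, so 4 is a cut vertex.
Removing 12 increases the component count from 1 to 2, so 12 is a cut vertex.
By contrast removing 11 leaves 1 component; it is not a cut vertex. No other vertex is a cut vertex either.

2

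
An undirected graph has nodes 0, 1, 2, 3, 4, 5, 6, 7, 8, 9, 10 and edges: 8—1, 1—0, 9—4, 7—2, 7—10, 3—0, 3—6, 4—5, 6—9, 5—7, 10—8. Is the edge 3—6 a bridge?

After removing 3—6, the path 3-0-1-8-10-7-5-4-9-6 still connects them, so the edge is not a bridge.

No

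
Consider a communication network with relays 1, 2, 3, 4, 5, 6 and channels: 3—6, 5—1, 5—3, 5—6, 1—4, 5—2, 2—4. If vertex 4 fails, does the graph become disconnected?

No

Deleting 4 leaves 1 component (was 1) (its neighbors 1, 2 remain connected to each other), so 4 is not a cut vertex.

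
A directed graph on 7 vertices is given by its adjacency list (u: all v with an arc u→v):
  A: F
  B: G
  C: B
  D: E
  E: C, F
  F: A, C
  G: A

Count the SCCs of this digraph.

3

{A, B, C, F, G} are all mutually reachable — one SCC of size 5.
{E} is an SCC by itself.
{D} is an SCC by itself.
That gives 3 strongly connected components.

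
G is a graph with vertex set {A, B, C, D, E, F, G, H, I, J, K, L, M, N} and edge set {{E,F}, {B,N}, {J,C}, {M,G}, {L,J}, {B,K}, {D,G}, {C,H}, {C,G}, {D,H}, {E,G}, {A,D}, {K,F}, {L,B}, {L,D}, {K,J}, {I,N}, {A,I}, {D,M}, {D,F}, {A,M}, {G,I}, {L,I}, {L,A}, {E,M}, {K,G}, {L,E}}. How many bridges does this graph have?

The edges on the cycle L-B-K-F-D-L are not bridges since each lies on that cycle.
Every edge lies on some cycle, so there are no bridges.

0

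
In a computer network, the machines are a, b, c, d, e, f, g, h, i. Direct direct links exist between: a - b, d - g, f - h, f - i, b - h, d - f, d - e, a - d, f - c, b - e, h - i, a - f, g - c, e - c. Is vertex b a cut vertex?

No

Deleting b leaves 1 component (was 1) (its neighbors a, e, h remain connected to each other), so b is not a cut vertex.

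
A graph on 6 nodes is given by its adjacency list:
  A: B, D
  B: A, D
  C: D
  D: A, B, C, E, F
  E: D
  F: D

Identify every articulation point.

D

Removing D increases the component count from 1 to 4, so D is a cut vertex.
By contrast removing B leaves 1 component; it is not a cut vertex. No other vertex is a cut vertex either.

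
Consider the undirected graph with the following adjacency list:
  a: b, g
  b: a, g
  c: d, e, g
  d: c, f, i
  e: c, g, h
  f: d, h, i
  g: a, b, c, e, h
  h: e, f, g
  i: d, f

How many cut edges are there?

0

The edges on the cycle g-b-a-g are not bridges since each lies on that cycle.
Every edge lies on some cycle, so there are no bridges.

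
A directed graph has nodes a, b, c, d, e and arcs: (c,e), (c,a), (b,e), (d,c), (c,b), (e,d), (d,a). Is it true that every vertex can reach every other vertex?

No

There is no directed path from a to c, so the graph is not strongly connected.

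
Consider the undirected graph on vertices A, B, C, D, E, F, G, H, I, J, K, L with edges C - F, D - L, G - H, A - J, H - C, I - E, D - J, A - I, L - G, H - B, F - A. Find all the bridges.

A-I, B-H, E-I

The edges on the cycle D-L-G-H-C-F-A-J-D are not bridges since each lies on that cycle.
But removing I - E disconnects I from E; removing I - A disconnects I from A; removing B - H disconnects B from H — these are bridges.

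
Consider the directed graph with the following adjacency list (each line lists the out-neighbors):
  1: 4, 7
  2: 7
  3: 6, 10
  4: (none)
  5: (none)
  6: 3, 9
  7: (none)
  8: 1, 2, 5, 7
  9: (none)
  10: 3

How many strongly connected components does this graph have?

8

{3, 6, 10} are all mutually reachable — one SCC of size 3.
{2} is an SCC by itself.
{9} is an SCC by itself.
{8} is an SCC by itself.
{7} is an SCC by itself.
(and 3 more singleton SCCs)
That gives 8 strongly connected components.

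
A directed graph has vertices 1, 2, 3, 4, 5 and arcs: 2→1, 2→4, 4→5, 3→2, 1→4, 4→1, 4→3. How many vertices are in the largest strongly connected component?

4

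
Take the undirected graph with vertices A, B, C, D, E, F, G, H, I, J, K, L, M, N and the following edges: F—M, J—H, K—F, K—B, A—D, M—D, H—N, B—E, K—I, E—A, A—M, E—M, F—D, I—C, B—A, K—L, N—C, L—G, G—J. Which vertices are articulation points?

Removing K increases the component count from 1 to 2, so K is a cut vertex.
By contrast removing A leaves 1 component; it is not a cut vertex. No other vertex is a cut vertex either.

K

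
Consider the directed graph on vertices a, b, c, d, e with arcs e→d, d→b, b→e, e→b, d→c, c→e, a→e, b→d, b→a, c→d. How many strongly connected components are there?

{a, b, c, d, e} are all mutually reachable — one SCC of size 5.
That gives 1 strongly connected component.

1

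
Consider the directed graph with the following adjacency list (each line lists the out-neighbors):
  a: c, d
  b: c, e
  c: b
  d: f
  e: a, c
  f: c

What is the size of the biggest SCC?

{a, b, c, d, e, f} are all mutually reachable — one SCC of size 6.
The largest has 6 vertices.

6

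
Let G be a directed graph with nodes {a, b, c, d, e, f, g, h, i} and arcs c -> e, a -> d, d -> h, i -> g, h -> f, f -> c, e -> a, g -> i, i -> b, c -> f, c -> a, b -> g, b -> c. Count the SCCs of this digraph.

2

{a, c, d, e, f, h} are all mutually reachable — one SCC of size 6.
{b, g, i} are all mutually reachable — one SCC of size 3.
That gives 2 strongly connected components.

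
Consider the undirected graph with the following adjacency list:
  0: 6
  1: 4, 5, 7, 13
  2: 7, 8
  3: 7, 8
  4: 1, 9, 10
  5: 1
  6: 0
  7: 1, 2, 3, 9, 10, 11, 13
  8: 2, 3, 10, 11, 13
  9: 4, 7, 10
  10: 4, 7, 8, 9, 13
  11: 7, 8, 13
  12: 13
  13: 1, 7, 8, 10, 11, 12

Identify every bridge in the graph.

0-6, 1-5, 12-13

The edges on the cycle 7-9-4-10-7 are not bridges since each lies on that cycle.
But removing 6-0 disconnects 6 from 0; removing 1-5 disconnects 1 from 5; removing 13-12 disconnects 13 from 12 — these are bridges.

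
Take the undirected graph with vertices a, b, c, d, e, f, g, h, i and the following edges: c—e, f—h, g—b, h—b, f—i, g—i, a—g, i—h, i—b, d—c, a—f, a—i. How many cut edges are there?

2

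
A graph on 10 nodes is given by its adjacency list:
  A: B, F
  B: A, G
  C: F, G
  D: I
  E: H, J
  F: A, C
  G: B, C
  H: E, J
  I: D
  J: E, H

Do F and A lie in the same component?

Yes

From F we can reach A, B, C, F, G, which includes A.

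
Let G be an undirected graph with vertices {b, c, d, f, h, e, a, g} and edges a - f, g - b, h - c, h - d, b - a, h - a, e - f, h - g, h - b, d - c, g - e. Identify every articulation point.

h

Removing h increases the component count from 1 to 2, so h is a cut vertex.
By contrast removing f leaves 1 component; it is not a cut vertex. No other vertex is a cut vertex either.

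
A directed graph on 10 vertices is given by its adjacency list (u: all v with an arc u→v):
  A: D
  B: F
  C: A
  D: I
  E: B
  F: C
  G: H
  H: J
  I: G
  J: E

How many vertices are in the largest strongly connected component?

10

{A, B, C, D, E, F, G, H, I, J} are all mutually reachable — one SCC of size 10.
The largest has 10 vertices.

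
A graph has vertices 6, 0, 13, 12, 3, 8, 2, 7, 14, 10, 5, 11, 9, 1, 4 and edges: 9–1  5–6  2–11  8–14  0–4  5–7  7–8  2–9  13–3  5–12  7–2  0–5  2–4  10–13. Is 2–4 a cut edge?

After removing 2–4, the path 2-7-5-0-4 still connects them, so the edge is not a bridge.

No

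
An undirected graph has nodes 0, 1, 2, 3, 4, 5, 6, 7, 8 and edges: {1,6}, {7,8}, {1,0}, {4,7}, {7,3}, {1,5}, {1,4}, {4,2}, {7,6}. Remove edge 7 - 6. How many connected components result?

1

7 and 6 are still connected via 7-4-1-6, so the component count stays at 1.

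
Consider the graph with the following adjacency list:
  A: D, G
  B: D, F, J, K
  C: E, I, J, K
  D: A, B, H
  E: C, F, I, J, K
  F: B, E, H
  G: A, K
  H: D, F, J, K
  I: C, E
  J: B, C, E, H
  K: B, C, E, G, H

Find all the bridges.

none

The edges on the cycle B-F-E-K-B are not bridges since each lies on that cycle.
Every edge lies on some cycle, so there are no bridges.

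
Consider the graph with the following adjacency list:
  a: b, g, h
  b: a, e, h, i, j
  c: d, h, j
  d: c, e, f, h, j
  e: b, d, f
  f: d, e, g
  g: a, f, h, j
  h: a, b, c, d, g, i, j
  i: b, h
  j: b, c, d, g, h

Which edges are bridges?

none

The edges on the cycle e-f-g-h-b-e are not bridges since each lies on that cycle.
Every edge lies on some cycle, so there are no bridges.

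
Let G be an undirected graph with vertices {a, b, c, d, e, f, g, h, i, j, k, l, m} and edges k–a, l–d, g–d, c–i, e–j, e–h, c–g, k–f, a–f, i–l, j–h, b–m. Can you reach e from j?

From j we can reach e, h, j, which includes e.

Yes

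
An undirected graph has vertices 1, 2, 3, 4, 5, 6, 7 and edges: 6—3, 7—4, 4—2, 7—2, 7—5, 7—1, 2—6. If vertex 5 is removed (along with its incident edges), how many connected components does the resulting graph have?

1

With 5 gone, the remaining components are: {1, 2, 3, 4, 6, 7}.
That is 1 component.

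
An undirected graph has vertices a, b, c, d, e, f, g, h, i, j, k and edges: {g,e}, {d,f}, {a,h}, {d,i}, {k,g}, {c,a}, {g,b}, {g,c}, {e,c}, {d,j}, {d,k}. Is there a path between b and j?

From b we can reach a, b, c, d, e, f, g, h, i, j, k, which includes j.

Yes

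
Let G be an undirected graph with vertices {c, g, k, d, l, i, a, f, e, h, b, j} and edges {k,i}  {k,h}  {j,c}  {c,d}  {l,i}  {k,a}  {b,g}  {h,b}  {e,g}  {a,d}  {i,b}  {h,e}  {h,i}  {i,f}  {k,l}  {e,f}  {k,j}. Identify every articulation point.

k

Removing k increases the component count from 1 to 2, so k is a cut vertex.
By contrast removing b leaves 1 component; it is not a cut vertex. No other vertex is a cut vertex either.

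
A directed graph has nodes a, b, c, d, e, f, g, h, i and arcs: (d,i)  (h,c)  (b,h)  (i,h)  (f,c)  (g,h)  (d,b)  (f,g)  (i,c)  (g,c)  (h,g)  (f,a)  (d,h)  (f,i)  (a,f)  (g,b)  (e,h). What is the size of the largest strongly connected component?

3

{b, g, h} are all mutually reachable — one SCC of size 3.
{a, f} are all mutually reachable — one SCC of size 2.
{e} is an SCC by itself.
{c} is an SCC by itself.
{d} is an SCC by itself.
(and 1 more singleton SCC)
The largest has 3 vertices.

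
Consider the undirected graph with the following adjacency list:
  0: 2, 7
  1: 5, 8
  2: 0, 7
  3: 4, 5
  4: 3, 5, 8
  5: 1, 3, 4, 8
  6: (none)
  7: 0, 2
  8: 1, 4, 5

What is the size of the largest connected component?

5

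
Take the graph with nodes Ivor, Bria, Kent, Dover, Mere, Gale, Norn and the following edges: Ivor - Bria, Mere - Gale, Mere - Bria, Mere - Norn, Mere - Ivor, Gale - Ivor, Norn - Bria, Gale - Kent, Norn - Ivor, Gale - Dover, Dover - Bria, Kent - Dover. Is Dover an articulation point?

Deleting Dover leaves 1 component (was 1) (its neighbors Bria, Gale, Kent remain connected to each other), so Dover is not a cut vertex.

No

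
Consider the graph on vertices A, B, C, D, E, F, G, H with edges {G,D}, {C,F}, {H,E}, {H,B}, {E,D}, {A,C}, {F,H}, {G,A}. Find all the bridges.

The edges on the cycle G-A-C-F-H-E-D-G are not bridges since each lies on that cycle.
But removing H - B disconnects H from B — this is a bridge.

B-H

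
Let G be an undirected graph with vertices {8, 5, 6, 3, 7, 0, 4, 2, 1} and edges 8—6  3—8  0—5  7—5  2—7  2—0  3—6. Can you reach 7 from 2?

From 2 we can reach 0, 2, 5, 7, which includes 7.

Yes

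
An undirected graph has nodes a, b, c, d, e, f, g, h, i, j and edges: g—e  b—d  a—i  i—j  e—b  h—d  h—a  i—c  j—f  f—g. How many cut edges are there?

The edges on the cycle h-a-i-j-f-g-e-b-d-h are not bridges since each lies on that cycle.
But removing c—i disconnects c from i — this is a bridge.

1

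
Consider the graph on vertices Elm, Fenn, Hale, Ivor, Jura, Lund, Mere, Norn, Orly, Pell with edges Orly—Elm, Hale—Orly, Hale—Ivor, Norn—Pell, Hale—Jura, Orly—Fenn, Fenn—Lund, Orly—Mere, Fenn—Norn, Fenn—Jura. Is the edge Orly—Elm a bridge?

Removing Orly—Elm leaves no path between Orly and Elm: the component count goes from 1 to 2. So it is a bridge.

Yes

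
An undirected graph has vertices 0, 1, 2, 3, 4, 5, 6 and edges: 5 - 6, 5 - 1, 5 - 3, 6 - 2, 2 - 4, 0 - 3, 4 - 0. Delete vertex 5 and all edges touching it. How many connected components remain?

2

With 5 gone, the remaining components are: {1}; {0, 2, 3, 4, 6}.
That is 2 components.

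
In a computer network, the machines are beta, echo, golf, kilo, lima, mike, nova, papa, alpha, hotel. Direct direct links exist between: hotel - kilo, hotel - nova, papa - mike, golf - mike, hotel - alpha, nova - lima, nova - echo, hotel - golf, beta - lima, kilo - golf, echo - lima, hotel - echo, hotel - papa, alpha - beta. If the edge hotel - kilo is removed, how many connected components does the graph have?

1

hotel and kilo are still connected via hotel-golf-kilo, so the component count stays at 1.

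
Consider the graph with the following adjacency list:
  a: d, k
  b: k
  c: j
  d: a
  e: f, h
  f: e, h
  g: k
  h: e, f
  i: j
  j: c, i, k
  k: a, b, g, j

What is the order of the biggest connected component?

Starting from e we can reach e, f, h. That is one component of size 3.
Starting from a we can reach a, b, c, d, g, i, j, k. That is one component of size 8.
The largest has 8 vertices.

8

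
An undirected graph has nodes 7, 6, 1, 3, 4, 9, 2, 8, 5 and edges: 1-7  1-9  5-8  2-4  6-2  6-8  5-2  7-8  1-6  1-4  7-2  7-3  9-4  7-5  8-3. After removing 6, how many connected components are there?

With 6 gone, the remaining components are: {1, 2, 3, 4, 5, 7, 8, 9}.
That is 1 component.

1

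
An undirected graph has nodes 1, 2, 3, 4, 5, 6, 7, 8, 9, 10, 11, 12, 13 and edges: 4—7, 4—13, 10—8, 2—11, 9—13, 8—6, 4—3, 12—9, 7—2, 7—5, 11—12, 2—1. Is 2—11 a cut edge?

After removing 2—11, the path 2-7-4-13-9-12-11 still connects them, so the edge is not a bridge.

No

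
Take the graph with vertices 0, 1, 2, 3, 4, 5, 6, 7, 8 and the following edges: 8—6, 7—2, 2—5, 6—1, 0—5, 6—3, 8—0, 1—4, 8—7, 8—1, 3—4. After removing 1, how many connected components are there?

1

With 1 gone, the remaining components are: {0, 2, 3, 4, 5, 6, 7, 8}.
That is 1 component.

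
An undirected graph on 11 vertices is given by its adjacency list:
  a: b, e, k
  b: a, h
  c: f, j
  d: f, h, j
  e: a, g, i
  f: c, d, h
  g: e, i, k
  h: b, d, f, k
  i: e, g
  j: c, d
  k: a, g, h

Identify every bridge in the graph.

none

The edges on the cycle h-d-j-c-f-h are not bridges since each lies on that cycle.
Every edge lies on some cycle, so there are no bridges.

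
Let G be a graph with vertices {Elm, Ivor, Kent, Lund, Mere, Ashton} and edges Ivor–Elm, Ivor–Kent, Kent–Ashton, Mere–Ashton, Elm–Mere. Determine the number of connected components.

2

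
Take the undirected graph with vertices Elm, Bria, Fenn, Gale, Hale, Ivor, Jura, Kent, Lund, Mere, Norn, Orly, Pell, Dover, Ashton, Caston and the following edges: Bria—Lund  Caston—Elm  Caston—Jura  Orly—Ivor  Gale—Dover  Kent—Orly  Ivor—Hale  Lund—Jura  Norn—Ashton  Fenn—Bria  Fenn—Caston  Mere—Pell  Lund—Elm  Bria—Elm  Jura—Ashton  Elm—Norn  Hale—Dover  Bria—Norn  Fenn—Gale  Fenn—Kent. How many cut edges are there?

The edges on the cycle Bria-Lund-Elm-Bria are not bridges since each lies on that cycle.
But removing Mere—Pell disconnects Mere from Pell — this is a bridge.

1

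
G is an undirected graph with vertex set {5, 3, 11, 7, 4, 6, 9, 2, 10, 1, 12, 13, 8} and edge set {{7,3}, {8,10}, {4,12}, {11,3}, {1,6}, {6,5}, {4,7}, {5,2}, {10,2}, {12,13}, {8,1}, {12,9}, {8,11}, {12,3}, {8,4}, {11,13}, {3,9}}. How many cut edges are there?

The edges on the cycle 4-7-3-9-12-4 are not bridges since each lies on that cycle.
Every edge lies on some cycle, so there are no bridges.

0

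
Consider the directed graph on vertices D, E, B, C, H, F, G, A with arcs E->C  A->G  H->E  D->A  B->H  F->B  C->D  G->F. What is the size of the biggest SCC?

8

{A, B, C, D, E, F, G, H} are all mutually reachable — one SCC of size 8.
The largest has 8 vertices.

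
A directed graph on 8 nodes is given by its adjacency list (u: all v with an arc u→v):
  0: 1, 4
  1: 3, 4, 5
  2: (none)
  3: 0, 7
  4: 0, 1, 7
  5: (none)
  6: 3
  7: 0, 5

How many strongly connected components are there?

4

{0, 1, 3, 4, 7} are all mutually reachable — one SCC of size 5.
{2} is an SCC by itself.
{6} is an SCC by itself.
{5} is an SCC by itself.
That gives 4 strongly connected components.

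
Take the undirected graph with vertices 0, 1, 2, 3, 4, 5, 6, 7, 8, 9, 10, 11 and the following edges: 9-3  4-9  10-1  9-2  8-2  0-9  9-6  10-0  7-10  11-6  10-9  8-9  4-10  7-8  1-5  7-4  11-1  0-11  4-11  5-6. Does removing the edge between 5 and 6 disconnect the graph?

After removing 5-6, the path 5-1-11-6 still connects them, so the edge is not a bridge.

No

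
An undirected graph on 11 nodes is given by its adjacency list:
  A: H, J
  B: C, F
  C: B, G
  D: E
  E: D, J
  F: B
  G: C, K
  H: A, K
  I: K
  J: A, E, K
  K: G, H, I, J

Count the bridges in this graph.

The edges on the cycle H-K-J-A-H are not bridges since each lies on that cycle.
But removing K-G disconnects K from G; removing B-F disconnects B from F; removing J-E disconnects J from E; removing B-C disconnects B from C — these are bridges.
In total 7 edges are bridges.

7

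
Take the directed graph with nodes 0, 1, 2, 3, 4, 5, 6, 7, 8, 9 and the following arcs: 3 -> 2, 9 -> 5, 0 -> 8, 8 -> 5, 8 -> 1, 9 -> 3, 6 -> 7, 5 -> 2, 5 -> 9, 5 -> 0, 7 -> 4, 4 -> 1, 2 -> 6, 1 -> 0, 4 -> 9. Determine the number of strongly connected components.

{0, 1, 2, 3, 4, 5, 6, 7, 8, 9} are all mutually reachable — one SCC of size 10.
That gives 1 strongly connected component.

1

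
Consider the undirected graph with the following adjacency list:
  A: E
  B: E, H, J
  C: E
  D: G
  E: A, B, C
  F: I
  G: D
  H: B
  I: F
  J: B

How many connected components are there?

Starting from D we can reach D, G. That is one component of size 2.
Starting from F we can reach F, I. That is one component of size 2.
Starting from A we can reach A, B, C, E, H, J. That is one component of size 6.
Total: 3 components.

3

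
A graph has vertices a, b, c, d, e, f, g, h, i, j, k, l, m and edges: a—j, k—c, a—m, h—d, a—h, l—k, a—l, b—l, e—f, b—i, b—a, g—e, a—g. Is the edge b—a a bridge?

No

After removing b—a, the path b-l-a still connects them, so the edge is not a bridge.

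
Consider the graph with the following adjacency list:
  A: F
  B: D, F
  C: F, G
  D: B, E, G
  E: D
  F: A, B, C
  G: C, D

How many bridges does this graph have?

2

The edges on the cycle C-F-B-D-G-C are not bridges since each lies on that cycle.
But removing D-E disconnects D from E; removing F-A disconnects F from A — these are bridges.
That makes 2 bridges.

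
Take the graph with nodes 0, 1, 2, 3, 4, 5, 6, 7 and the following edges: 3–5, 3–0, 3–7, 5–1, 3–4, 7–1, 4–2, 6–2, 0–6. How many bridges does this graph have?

The edges on the cycle 3-0-6-2-4-3 are not bridges since each lies on that cycle.
Every edge lies on some cycle, so there are no bridges.

0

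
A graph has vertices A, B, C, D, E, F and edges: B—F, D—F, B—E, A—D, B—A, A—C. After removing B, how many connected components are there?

With B gone, the remaining components are: {E}; {A, C, D, F}.
That is 2 components.

2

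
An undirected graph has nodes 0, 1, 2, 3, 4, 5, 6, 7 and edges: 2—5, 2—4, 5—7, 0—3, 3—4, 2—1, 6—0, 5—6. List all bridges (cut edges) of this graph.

1-2, 5-7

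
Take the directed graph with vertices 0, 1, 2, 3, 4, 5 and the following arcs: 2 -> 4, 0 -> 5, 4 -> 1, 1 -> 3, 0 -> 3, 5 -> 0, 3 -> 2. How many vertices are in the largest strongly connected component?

4

{1, 2, 3, 4} are all mutually reachable — one SCC of size 4.
{0, 5} are all mutually reachable — one SCC of size 2.
The largest has 4 vertices.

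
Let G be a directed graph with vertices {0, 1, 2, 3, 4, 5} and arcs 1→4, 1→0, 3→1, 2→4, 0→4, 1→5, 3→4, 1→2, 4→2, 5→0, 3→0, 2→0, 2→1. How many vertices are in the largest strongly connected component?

{0, 1, 2, 4, 5} are all mutually reachable — one SCC of size 5.
{3} is an SCC by itself.
The largest has 5 vertices.

5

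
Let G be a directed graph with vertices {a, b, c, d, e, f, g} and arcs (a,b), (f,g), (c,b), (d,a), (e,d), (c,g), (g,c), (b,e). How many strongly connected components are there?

3

{a, b, d, e} are all mutually reachable — one SCC of size 4.
{c, g} are all mutually reachable — one SCC of size 2.
{f} is an SCC by itself.
That gives 3 strongly connected components.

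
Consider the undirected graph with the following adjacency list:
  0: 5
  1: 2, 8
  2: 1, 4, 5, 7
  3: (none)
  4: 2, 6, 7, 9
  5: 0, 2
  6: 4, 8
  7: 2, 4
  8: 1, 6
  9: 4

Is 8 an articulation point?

No

Deleting 8 leaves 2 components (was 2), so 8 is not a cut vertex.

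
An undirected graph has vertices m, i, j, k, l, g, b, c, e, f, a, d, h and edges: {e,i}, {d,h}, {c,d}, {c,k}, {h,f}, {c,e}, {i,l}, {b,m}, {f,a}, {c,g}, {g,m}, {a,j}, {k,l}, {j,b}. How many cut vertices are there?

Removing c increases the component count from 1 to 2, so c is a cut vertex.
By contrast removing m leaves 1 component; it is not a cut vertex. No other vertex is a cut vertex either.

1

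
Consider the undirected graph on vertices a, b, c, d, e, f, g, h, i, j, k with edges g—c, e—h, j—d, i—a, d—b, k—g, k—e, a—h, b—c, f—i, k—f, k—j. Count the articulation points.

1

Removing k increases the component count from 1 to 2, so k is a cut vertex.
By contrast removing i leaves 1 component; it is not a cut vertex. No other vertex is a cut vertex either.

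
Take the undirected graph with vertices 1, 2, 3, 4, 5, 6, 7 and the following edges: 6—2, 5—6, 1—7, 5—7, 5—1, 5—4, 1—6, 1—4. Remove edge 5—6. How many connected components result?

2

5 and 6 are still connected via 5-1-6, so the component count stays at 2.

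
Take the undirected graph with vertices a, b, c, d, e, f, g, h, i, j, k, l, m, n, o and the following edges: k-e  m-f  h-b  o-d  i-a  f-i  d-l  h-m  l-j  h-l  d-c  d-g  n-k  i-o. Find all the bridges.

a-i, b-h, c-d, d-g, e-k, j-l, k-n

The edges on the cycle h-m-f-i-o-d-l-h are not bridges since each lies on that cycle.
But removing a-i disconnects a from i; removing k-e disconnects k from e; removing l-j disconnects l from j; removing h-b disconnects h from b — these are bridges.
In total 7 edges are bridges.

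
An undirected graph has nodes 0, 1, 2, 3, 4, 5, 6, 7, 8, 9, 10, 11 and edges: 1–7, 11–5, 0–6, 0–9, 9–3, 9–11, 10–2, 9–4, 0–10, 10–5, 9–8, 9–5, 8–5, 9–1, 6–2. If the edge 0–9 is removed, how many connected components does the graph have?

1

0 and 9 are still connected via 0-10-5-9, so the component count stays at 1.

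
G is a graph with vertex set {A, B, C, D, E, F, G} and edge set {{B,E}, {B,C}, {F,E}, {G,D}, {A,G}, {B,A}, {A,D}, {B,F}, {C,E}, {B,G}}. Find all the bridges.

none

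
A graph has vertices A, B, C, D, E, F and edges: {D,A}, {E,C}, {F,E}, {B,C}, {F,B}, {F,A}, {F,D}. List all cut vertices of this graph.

F

Removing F increases the component count from 1 to 2, so F is a cut vertex.
By contrast removing B leaves 1 component; it is not a cut vertex. No other vertex is a cut vertex either.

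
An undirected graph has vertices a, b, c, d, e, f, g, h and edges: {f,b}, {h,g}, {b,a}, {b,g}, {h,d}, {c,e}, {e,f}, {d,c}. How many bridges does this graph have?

The edges on the cycle h-d-c-e-f-b-g-h are not bridges since each lies on that cycle.
But removing b—a disconnects b from a — this is a bridge.

1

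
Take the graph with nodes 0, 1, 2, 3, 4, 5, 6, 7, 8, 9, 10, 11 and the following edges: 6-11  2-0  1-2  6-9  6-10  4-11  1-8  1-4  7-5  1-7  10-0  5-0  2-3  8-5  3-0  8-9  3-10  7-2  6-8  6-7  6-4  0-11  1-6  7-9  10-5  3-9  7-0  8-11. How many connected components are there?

1

Starting from 0 we can reach 0, 1, 2, 3, 4, 5, 6, 7, 8, 9, 10, 11. That is one component of size 12.
Total: 1 component.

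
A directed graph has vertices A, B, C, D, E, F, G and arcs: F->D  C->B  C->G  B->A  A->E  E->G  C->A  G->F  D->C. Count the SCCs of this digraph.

1

{A, B, C, D, E, F, G} are all mutually reachable — one SCC of size 7.
That gives 1 strongly connected component.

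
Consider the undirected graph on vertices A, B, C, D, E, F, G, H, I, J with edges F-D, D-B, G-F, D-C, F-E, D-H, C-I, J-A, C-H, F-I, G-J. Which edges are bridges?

A-J, B-D, E-F, F-G, G-J

The edges on the cycle F-D-C-I-F are not bridges since each lies on that cycle.
But removing B-D disconnects B from D; removing G-F disconnects G from F; removing E-F disconnects E from F; removing A-J disconnects A from J — these are bridges.
In total 5 edges are bridges.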